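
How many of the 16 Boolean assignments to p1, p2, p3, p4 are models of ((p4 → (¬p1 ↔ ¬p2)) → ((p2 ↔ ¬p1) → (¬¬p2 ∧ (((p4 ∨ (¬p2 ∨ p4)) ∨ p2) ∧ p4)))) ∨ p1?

Initial set: {(((p4 → (¬p1 ↔ ¬p2)) → ((p2 ↔ ¬p1) → (¬¬p2 ∧ (((p4 ∨ (¬p2 ∨ p4)) ∨ p2) ∧ p4)))) ∨ p1)}.
(((p4 → (¬p1 ↔ ¬p2)) → ((p2 ↔ ¬p1) → (¬¬p2 ∧ (((p4 ∨ (¬p2 ∨ p4)) ∨ p2) ∧ p4)))) ∨ p1): β-rule — branch into ((p4 → (¬p1 ↔ ¬p2)) → ((p2 ↔ ¬p1) → (¬¬p2 ∧ (((p4 ∨ (¬p2 ∨ p4)) ∨ p2) ∧ p4))))  //  p1.
  branch 1 (add ((p4 → (¬p1 ↔ ¬p2)) → ((p2 ↔ ¬p1) → (¬¬p2 ∧ (((p4 ∨ (¬p2 ∨ p4)) ∨ p2) ∧ p4))))):
    ((p4 → (¬p1 ↔ ¬p2)) → ((p2 ↔ ¬p1) → (¬¬p2 ∧ (((p4 ∨ (¬p2 ∨ p4)) ∨ p2) ∧ p4)))): β-rule — branch into ¬(p4 → (¬p1 ↔ ¬p2))  //  ((p2 ↔ ¬p1) → (¬¬p2 ∧ (((p4 ∨ (¬p2 ∨ p4)) ∨ p2) ∧ p4))).
      branch 1.1 (add ¬(p4 → (¬p1 ↔ ¬p2))):
        ¬(p4 → (¬p1 ↔ ¬p2)): α-rule — add p4, ¬(¬p1 ↔ ¬p2).
        ¬(¬p1 ↔ ¬p2): β-rule — branch into ¬p1, ¬¬p2  //  ¬¬p1, ¬p2.
          branch 1.1.1 (add ¬p1, ¬¬p2):
            ○ open, literals {p1=0, p2=1, p4=1}.
          branch 1.1.2 (add ¬¬p1, ¬p2):
            ○ open, literals {p1=1, p2=0, p4=1}.
      branch 1.2 (add ((p2 ↔ ¬p1) → (¬¬p2 ∧ (((p4 ∨ (¬p2 ∨ p4)) ∨ p2) ∧ p4)))):
        ((p2 ↔ ¬p1) → (¬¬p2 ∧ (((p4 ∨ (¬p2 ∨ p4)) ∨ p2) ∧ p4))): β-rule — branch into ¬(p2 ↔ ¬p1)  //  (¬¬p2 ∧ (((p4 ∨ (¬p2 ∨ p4)) ∨ p2) ∧ p4)).
          branch 1.2.1 (add ¬(p2 ↔ ¬p1)):
            ¬(p2 ↔ ¬p1): β-rule — branch into p2, ¬¬p1  //  ¬p2, ¬p1.
              branch 1.2.1.1 (add p2, ¬¬p1):
                ○ open, literals {p1=1, p2=1}.
              branch 1.2.1.2 (add ¬p2, ¬p1):
                ○ open, literals {p1=0, p2=0}.
          branch 1.2.2 (add (¬¬p2 ∧ (((p4 ∨ (¬p2 ∨ p4)) ∨ p2) ∧ p4))):
            (¬¬p2 ∧ (((p4 ∨ (¬p2 ∨ p4)) ∨ p2) ∧ p4)): α-rule — add ¬¬p2, (((p4 ∨ (¬p2 ∨ p4)) ∨ p2) ∧ p4).
            ¬¬p2: drop double negation, giving p2.
            (((p4 ∨ (¬p2 ∨ p4)) ∨ p2) ∧ p4): α-rule — add ((p4 ∨ (¬p2 ∨ p4)) ∨ p2), p4.
            ((p4 ∨ (¬p2 ∨ p4)) ∨ p2): β-rule — branch into (p4 ∨ (¬p2 ∨ p4))  //  p2.
              branch 1.2.2.1 (add (p4 ∨ (¬p2 ∨ p4))):
                (p4 ∨ (¬p2 ∨ p4)): β-rule — branch into p4  //  (¬p2 ∨ p4).
                  branch 1.2.2.1.1 (add p4):
                    ○ open, literals {p2=1, p4=1}.
                  branch 1.2.2.1.2 (add (¬p2 ∨ p4)):
                    (¬p2 ∨ p4): β-rule — branch into ¬p2  //  p4.
                      branch 1.2.2.1.2.1 (add ¬p2):
                        × closes — contains both p2 and ¬p2.
                      branch 1.2.2.1.2.2 (add p4):
                        ○ open, literals {p2=1, p4=1}.
              branch 1.2.2.2 (add p2):
                ○ open, literals {p2=1, p4=1}.
  branch 2 (add p1):
    ○ open, literals {p1=1}.
1 branch closed, 8 open.
Each open branch fixes some atoms; the unmentioned ones are free. Counting distinct full assignments: branch {p1=0, p2=1, p4=1} (p3) contributes 2 new; branch {p1=1, p2=0, p4=1} (p3) contributes 2 new; branch {p1=1, p2=1} (p3, p4) contributes 4 new; branch {p1=0, p2=0} (p3, p4) contributes 4 new; branch {p2=1, p4=1} (p1, p3) contributes 0 new; branch {p2=1, p4=1} (p1, p3) contributes 0 new; branch {p2=1, p4=1} (p1, p3) contributes 0 new; branch {p1=1} (p2, p3, p4) contributes 2 new. Total: 14.

14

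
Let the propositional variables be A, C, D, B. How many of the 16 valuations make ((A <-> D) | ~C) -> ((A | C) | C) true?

12

Initial set: {(((A <-> D) | ~C) -> ((A | C) | C))}.
(((A <-> D) | ~C) -> ((A | C) | C)): β-rule — branch into ~((A <-> D) | ~C)  //  ((A | C) | C).
  branch 1 (add ~((A <-> D) | ~C)):
    ~((A <-> D) | ~C): α-rule — add ~(A <-> D), ~~C.
    ~(A <-> D): β-rule — branch into A, ~D  //  ~A, D.
      branch 1.1 (add A, ~D):
        ○ open, literals {A=true, C=true, D=false}.
      branch 1.2 (add ~A, D):
        ○ open, literals {A=false, C=true, D=true}.
  branch 2 (add ((A | C) | C)):
    ((A | C) | C): β-rule — branch into (A | C)  //  C.
      branch 2.1 (add (A | C)):
        (A | C): β-rule — branch into A  //  C.
          branch 2.1.1 (add A):
            ○ open, literals {A=true}.
          branch 2.1.2 (add C):
            ○ open, literals {C=true}.
      branch 2.2 (add C):
        ○ open, literals {C=true}.
0 branches closed, 5 open.
Each open branch fixes some atoms; the unmentioned ones are free. Counting distinct full assignments: branch {A=true, C=true, D=false} (B) contributes 2 new; branch {A=false, C=true, D=true} (B) contributes 2 new; branch {A=true} (C, D, B) contributes 6 new; branch {C=true} (A, D, B) contributes 2 new; branch {C=true} (A, D, B) contributes 0 new. Total: 12.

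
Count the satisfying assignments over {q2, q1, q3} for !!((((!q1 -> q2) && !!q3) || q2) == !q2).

Initial set: {!!((((!q1 -> q2) && !!q3) || q2) == !q2)}.
!!((((!q1 -> q2) && !!q3) || q2) == !q2): drop double negation, giving ((((!q1 -> q2) && !!q3) || q2) == !q2).
((((!q1 -> q2) && !!q3) || q2) == !q2): β-rule — branch into (((!q1 -> q2) && !!q3) || q2), !q2  //  !(((!q1 -> q2) && !!q3) || q2), !!q2.
  branch 1 (add (((!q1 -> q2) && !!q3) || q2), !q2):
    (((!q1 -> q2) && !!q3) || q2): β-rule — branch into ((!q1 -> q2) && !!q3)  //  q2.
      branch 1.1 (add ((!q1 -> q2) && !!q3)):
        ((!q1 -> q2) && !!q3): α-rule — add (!q1 -> q2), !!q3.
        !!q3: drop double negation, giving q3.
        (!q1 -> q2): β-rule — branch into !!q1  //  q2.
          branch 1.1.1 (add !!q1):
            ○ open, literals {q1=1, q2=0, q3=1}.
          branch 1.1.2 (add q2):
            × closes — contains both q2 and !q2.
      branch 1.2 (add q2):
        × closes — contains both q2 and !q2.
  branch 2 (add !(((!q1 -> q2) && !!q3) || q2), !!q2):
    !(((!q1 -> q2) && !!q3) || q2): α-rule — add !((!q1 -> q2) && !!q3), !q2.
    × closes — contains both q2 and !q2.
3 branches closed, 1 open.
Each open branch fixes some atoms; the unmentioned ones are free. Counting distinct full assignments: branch {q1=1, q2=0, q3=1} (none free) contributes 1 new. Total: 1.

1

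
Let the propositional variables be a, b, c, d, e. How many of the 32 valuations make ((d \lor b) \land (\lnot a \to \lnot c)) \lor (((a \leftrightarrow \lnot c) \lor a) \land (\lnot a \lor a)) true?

Initial set: {(((d \lor b) \land (\lnot a \to \lnot c)) \lor (((a \leftrightarrow \lnot c) \lor a) \land (\lnot a \lor a)))}.
(((d \lor b) \land (\lnot a \to \lnot c)) \lor (((a \leftrightarrow \lnot c) \lor a) \land (\lnot a \lor a))): β-rule — branch into ((d \lor b) \land (\lnot a \to \lnot c))  //  (((a \leftrightarrow \lnot c) \lor a) \land (\lnot a \lor a)).
  branch 1 (add ((d \lor b) \land (\lnot a \to \lnot c))):
    ((d \lor b) \land (\lnot a \to \lnot c)): α-rule — add (d \lor b), (\lnot a \to \lnot c).
    (d \lor b): β-rule — branch into d  //  b.
      branch 1.1 (add d):
        (\lnot a \to \lnot c): β-rule — branch into \lnot \lnot a  //  \lnot c.
          branch 1.1.1 (add \lnot \lnot a):
            ○ open, literals {a=T, d=T}.
          branch 1.1.2 (add \lnot c):
            ○ open, literals {c=F, d=T}.
      branch 1.2 (add b):
        (\lnot a \to \lnot c): β-rule — branch into \lnot \lnot a  //  \lnot c.
          branch 1.2.1 (add \lnot \lnot a):
            ○ open, literals {a=T, b=T}.
          branch 1.2.2 (add \lnot c):
            ○ open, literals {b=T, c=F}.
  branch 2 (add (((a \leftrightarrow \lnot c) \lor a) \land (\lnot a \lor a))):
    (((a \leftrightarrow \lnot c) \lor a) \land (\lnot a \lor a)): α-rule — add ((a \leftrightarrow \lnot c) \lor a), (\lnot a \lor a).
    ((a \leftrightarrow \lnot c) \lor a): β-rule — branch into (a \leftrightarrow \lnot c)  //  a.
      branch 2.1 (add (a \leftrightarrow \lnot c)):
        (\lnot a \lor a): β-rule — branch into \lnot a  //  a.
          branch 2.1.1 (add \lnot a):
            (a \leftrightarrow \lnot c): β-rule — branch into a, \lnot c  //  \lnot a, \lnot \lnot c.
              branch 2.1.1.1 (add a, \lnot c):
                × closes — contains both a and \lnot a.
              branch 2.1.1.2 (add \lnot a, \lnot \lnot c):
                ○ open, literals {a=F, c=T}.
          branch 2.1.2 (add a):
            (a \leftrightarrow \lnot c): β-rule — branch into a, \lnot c  //  \lnot a, \lnot \lnot c.
              branch 2.1.2.1 (add a, \lnot c):
                ○ open, literals {a=T, c=F}.
              branch 2.1.2.2 (add \lnot a, \lnot \lnot c):
                × closes — contains both a and \lnot a.
      branch 2.2 (add a):
        (\lnot a \lor a): β-rule — branch into \lnot a  //  a.
          branch 2.2.1 (add \lnot a):
            × closes — contains both a and \lnot a.
          branch 2.2.2 (add a):
            ○ open, literals {a=T}.
3 branches closed, 7 open.
Each open branch fixes some atoms; the unmentioned ones are free. Counting distinct full assignments: branch {a=T, d=T} (b, c, e) contributes 8 new; branch {c=F, d=T} (a, b, e) contributes 4 new; branch {a=T, b=T} (c, d, e) contributes 4 new; branch {b=T, c=F} (a, d, e) contributes 2 new; branch {a=F, c=T} (b, d, e) contributes 8 new; branch {a=T, c=F} (b, d, e) contributes 2 new; branch {a=T} (b, c, d, e) contributes 2 new. Total: 30.

30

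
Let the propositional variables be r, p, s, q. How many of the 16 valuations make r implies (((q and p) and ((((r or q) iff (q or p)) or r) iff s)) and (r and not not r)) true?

9

Initial set: {(r implies (((q and p) and ((((r or q) iff (q or p)) or r) iff s)) and (r and not not r)))}.
(r implies (((q and p) and ((((r or q) iff (q or p)) or r) iff s)) and (r and not not r))): β-rule — branch into not r  //  (((q and p) and ((((r or q) iff (q or p)) or r) iff s)) and (r and not not r)).
  branch 1 (add not r):
    ○ open, literals {r=false}.
  branch 2 (add (((q and p) and ((((r or q) iff (q or p)) or r) iff s)) and (r and not not r))):
    (((q and p) and ((((r or q) iff (q or p)) or r) iff s)) and (r and not not r)): α-rule — add ((q and p) and ((((r or q) iff (q or p)) or r) iff s)), (r and not not r).
    ((q and p) and ((((r or q) iff (q or p)) or r) iff s)): α-rule — add (q and p), ((((r or q) iff (q or p)) or r) iff s).
    (r and not not r): α-rule — add r, not not r.
    (q and p): α-rule — add q, p.
    not not r: drop double negation, giving r.
    ((((r or q) iff (q or p)) or r) iff s): β-rule — branch into (((r or q) iff (q or p)) or r), s  //  not (((r or q) iff (q or p)) or r), not s.
      branch 2.1 (add (((r or q) iff (q or p)) or r), s):
        (((r or q) iff (q or p)) or r): β-rule — branch into ((r or q) iff (q or p))  //  r.
          branch 2.1.1 (add ((r or q) iff (q or p))):
            ((r or q) iff (q or p)): β-rule — branch into (r or q), (q or p)  //  not (r or q), not (q or p).
              branch 2.1.1.1 (add (r or q), (q or p)):
                (r or q): β-rule — branch into r  //  q.
                  branch 2.1.1.1.1 (add r):
                    (q or p): β-rule — branch into q  //  p.
                      branch 2.1.1.1.1.1 (add q):
                        ○ open, literals {p=true, q=true, r=true, s=true}.
                      branch 2.1.1.1.1.2 (add p):
                        ○ open, literals {p=true, q=true, r=true, s=true}.
                  branch 2.1.1.1.2 (add q):
                    (q or p): β-rule — branch into q  //  p.
                      branch 2.1.1.1.2.1 (add q):
                        ○ open, literals {p=true, q=true, r=true, s=true}.
                      branch 2.1.1.1.2.2 (add p):
                        ○ open, literals {p=true, q=true, r=true, s=true}.
              branch 2.1.1.2 (add not (r or q), not (q or p)):
                not (r or q): α-rule — add not r, not q.
                × closes — contains both r and not r.
          branch 2.1.2 (add r):
            ○ open, literals {p=true, q=true, r=true, s=true}.
      branch 2.2 (add not (((r or q) iff (q or p)) or r), not s):
        not (((r or q) iff (q or p)) or r): α-rule — add not ((r or q) iff (q or p)), not r.
        × closes — contains both r and not r.
2 branches closed, 6 open.
Each open branch fixes some atoms; the unmentioned ones are free. Counting distinct full assignments: branch {r=false} (p, s, q) contributes 8 new; branch {p=true, q=true, r=true, s=true} (none free) contributes 1 new; branch {p=true, q=true, r=true, s=true} (none free) contributes 0 new; branch {p=true, q=true, r=true, s=true} (none free) contributes 0 new; branch {p=true, q=true, r=true, s=true} (none free) contributes 0 new; branch {p=true, q=true, r=true, s=true} (none free) contributes 0 new. Total: 9.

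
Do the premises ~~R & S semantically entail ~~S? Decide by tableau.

Initial set: {(~~R & S); ~~~S}.
(~~R & S): α-rule — add ~~R, S.
~~~S: drop double negation, giving ~S.
× closes — contains both S and ~S.
All 1 branch closes.
Every branch closed, so the premises entail the conclusion.

Yes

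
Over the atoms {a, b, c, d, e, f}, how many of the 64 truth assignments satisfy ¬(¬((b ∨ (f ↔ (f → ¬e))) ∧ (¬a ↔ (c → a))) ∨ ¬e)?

4

Initial set: {T ¬(¬((b ∨ (f ↔ (f → ¬e))) ∧ (¬a ↔ (c → a))) ∨ ¬e)}.
T ¬(¬((b ∨ (f ↔ (f → ¬e))) ∧ (¬a ↔ (c → a))) ∨ ¬e): α-rule — add F ¬((b ∨ (f ↔ (f → ¬e))) ∧ (¬a ↔ (c → a))), F ¬e.
F ¬((b ∨ (f ↔ (f → ¬e))) ∧ (¬a ↔ (c → a))): α-rule — add T (b ∨ (f ↔ (f → ¬e))), T (¬a ↔ (c → a)).
T (b ∨ (f ↔ (f → ¬e))): β-rule — branch into T b  //  T (f ↔ (f → ¬e)).
  branch 1 (add T b):
    T (¬a ↔ (c → a)): β-rule — branch into T ¬a, T (c → a)  //  F ¬a, F (c → a).
      branch 1.1 (add T ¬a, T (c → a)):
        T (c → a): β-rule — branch into F c  //  T a.
          branch 1.1.1 (add F c):
            ○ open, literals {a=0, b=1, c=0, e=1}.
          branch 1.1.2 (add T a):
            × closes — contains both a and ¬a.
      branch 1.2 (add F ¬a, F (c → a)):
        F (c → a): α-rule — add T c, F a.
        × closes — contains both a and ¬a.
  branch 2 (add T (f ↔ (f → ¬e))):
    T (¬a ↔ (c → a)): β-rule — branch into T ¬a, T (c → a)  //  F ¬a, F (c → a).
      branch 2.1 (add T ¬a, T (c → a)):
        T (f ↔ (f → ¬e)): β-rule — branch into T f, T (f → ¬e)  //  F f, F (f → ¬e).
          branch 2.1.1 (add T f, T (f → ¬e)):
            T (c → a): β-rule — branch into F c  //  T a.
              branch 2.1.1.1 (add F c):
                T (f → ¬e): β-rule — branch into F f  //  T ¬e.
                  branch 2.1.1.1.1 (add F f):
                    × closes — contains both f and ¬f.
                  branch 2.1.1.1.2 (add T ¬e):
                    × closes — contains both e and ¬e.
              branch 2.1.1.2 (add T a):
                × closes — contains both a and ¬a.
          branch 2.1.2 (add F f, F (f → ¬e)):
            F (f → ¬e): α-rule — add T f, F ¬e.
            × closes — contains both f and ¬f.
      branch 2.2 (add F ¬a, F (c → a)):
        F (c → a): α-rule — add T c, F a.
        × closes — contains both a and ¬a.
7 branches closed, 1 open.
Each open branch fixes some atoms; the unmentioned ones are free. Counting distinct full assignments: branch {a=0, b=1, c=0, e=1} (d, f) contributes 4 new. Total: 4.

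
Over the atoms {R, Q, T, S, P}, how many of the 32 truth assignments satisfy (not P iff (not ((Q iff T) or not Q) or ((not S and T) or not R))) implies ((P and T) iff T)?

26

Initial set: {((not P iff (not ((Q iff T) or not Q) or ((not S and T) or not R))) implies ((P and T) iff T))}.
((not P iff (not ((Q iff T) or not Q) or ((not S and T) or not R))) implies ((P and T) iff T)): β-rule — branch into not (not P iff (not ((Q iff T) or not Q) or ((not S and T) or not R)))  //  ((P and T) iff T).
  branch 1 (add not (not P iff (not ((Q iff T) or not Q) or ((not S and T) or not R)))):
    not (not P iff (not ((Q iff T) or not Q) or ((not S and T) or not R))): β-rule — branch into not P, not (not ((Q iff T) or not Q) or ((not S and T) or not R))  //  not not P, (not ((Q iff T) or not Q) or ((not S and T) or not R)).
      branch 1.1 (add not P, not (not ((Q iff T) or not Q) or ((not S and T) or not R))):
        not (not ((Q iff T) or not Q) or ((not S and T) or not R)): α-rule — add not not ((Q iff T) or not Q), not ((not S and T) or not R).
        not ((not S and T) or not R): α-rule — add not (not S and T), not not R.
        not not ((Q iff T) or not Q): β-rule — branch into (Q iff T)  //  not Q.
          branch 1.1.1 (add (Q iff T)):
            not (not S and T): β-rule — branch into not not S  //  not T.
              branch 1.1.1.1 (add not not S):
                (Q iff T): β-rule — branch into Q, T  //  not Q, not T.
                  branch 1.1.1.1.1 (add Q, T):
                    ○ open, literals {P=0, Q=1, R=1, S=1, T=1}.
                  branch 1.1.1.1.2 (add not Q, not T):
                    ○ open, literals {P=0, Q=0, R=1, S=1, T=0}.
              branch 1.1.1.2 (add not T):
                (Q iff T): β-rule — branch into Q, T  //  not Q, not T.
                  branch 1.1.1.2.1 (add Q, T):
                    × closes — contains both T and not T.
                  branch 1.1.1.2.2 (add not Q, not T):
                    ○ open, literals {P=0, Q=0, R=1, T=0}.
          branch 1.1.2 (add not Q):
            not (not S and T): β-rule — branch into not not S  //  not T.
              branch 1.1.2.1 (add not not S):
                ○ open, literals {P=0, Q=0, R=1, S=1}.
              branch 1.1.2.2 (add not T):
                ○ open, literals {P=0, Q=0, R=1, T=0}.
      branch 1.2 (add not not P, (not ((Q iff T) or not Q) or ((not S and T) or not R))):
        (not ((Q iff T) or not Q) or ((not S and T) or not R)): β-rule — branch into not ((Q iff T) or not Q)  //  ((not S and T) or not R).
          branch 1.2.1 (add not ((Q iff T) or not Q)):
            not ((Q iff T) or not Q): α-rule — add not (Q iff T), not not Q.
            not (Q iff T): β-rule — branch into Q, not T  //  not Q, T.
              branch 1.2.1.1 (add Q, not T):
                ○ open, literals {P=1, Q=1, T=0}.
              branch 1.2.1.2 (add not Q, T):
                × closes — contains both Q and not Q.
          branch 1.2.2 (add ((not S and T) or not R)):
            ((not S and T) or not R): β-rule — branch into (not S and T)  //  not R.
              branch 1.2.2.1 (add (not S and T)):
                (not S and T): α-rule — add not S, T.
                ○ open, literals {P=1, S=0, T=1}.
              branch 1.2.2.2 (add not R):
                ○ open, literals {P=1, R=0}.
  branch 2 (add ((P and T) iff T)):
    ((P and T) iff T): β-rule — branch into (P and T), T  //  not (P and T), not T.
      branch 2.1 (add (P and T), T):
        (P and T): α-rule — add P, T.
        ○ open, literals {P=1, T=1}.
      branch 2.2 (add not (P and T), not T):
        not (P and T): β-rule — branch into not P  //  not T.
          branch 2.2.1 (add not P):
            ○ open, literals {P=0, T=0}.
          branch 2.2.2 (add not T):
            ○ open, literals {T=0}.
2 branches closed, 11 open.
Each open branch fixes some atoms; the unmentioned ones are free. Counting distinct full assignments: branch {P=0, Q=1, R=1, S=1, T=1} (none free) contributes 1 new; branch {P=0, Q=0, R=1, S=1, T=0} (none free) contributes 1 new; branch {P=0, Q=0, R=1, T=0} (S) contributes 1 new; branch {P=0, Q=0, R=1, S=1} (T) contributes 1 new; branch {P=0, Q=0, R=1, T=0} (S) contributes 0 new; branch {P=1, Q=1, T=0} (R, S) contributes 4 new; branch {P=1, S=0, T=1} (R, Q) contributes 4 new; branch {P=1, R=0} (Q, T, S) contributes 4 new; branch {P=1, T=1} (R, Q, S) contributes 2 new; branch {P=0, T=0} (R, Q, S) contributes 6 new; branch {T=0} (R, Q, S, P) contributes 2 new. Total: 26.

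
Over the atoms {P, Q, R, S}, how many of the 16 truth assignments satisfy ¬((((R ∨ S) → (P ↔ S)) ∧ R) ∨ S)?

Initial set: {T ¬((((R ∨ S) → (P ↔ S)) ∧ R) ∨ S)}.
T ¬((((R ∨ S) → (P ↔ S)) ∧ R) ∨ S): α-rule — add F (((R ∨ S) → (P ↔ S)) ∧ R), F S.
F (((R ∨ S) → (P ↔ S)) ∧ R): β-rule — branch into F ((R ∨ S) → (P ↔ S))  //  F R.
  branch 1 (add F ((R ∨ S) → (P ↔ S))):
    F ((R ∨ S) → (P ↔ S)): α-rule — add T (R ∨ S), F (P ↔ S).
    T (R ∨ S): β-rule — branch into T R  //  T S.
      branch 1.1 (add T R):
        F (P ↔ S): β-rule — branch into T P, F S  //  F P, T S.
          branch 1.1.1 (add T P, F S):
            ○ open, literals {P=1, R=1, S=0}.
          branch 1.1.2 (add F P, T S):
            × closes — contains both S and ¬S.
      branch 1.2 (add T S):
        × closes — contains both S and ¬S.
  branch 2 (add F R):
    ○ open, literals {R=0, S=0}.
2 branches closed, 2 open.
Each open branch fixes some atoms; the unmentioned ones are free. Counting distinct full assignments: branch {P=1, R=1, S=0} (Q) contributes 2 new; branch {R=0, S=0} (P, Q) contributes 4 new. Total: 6.

6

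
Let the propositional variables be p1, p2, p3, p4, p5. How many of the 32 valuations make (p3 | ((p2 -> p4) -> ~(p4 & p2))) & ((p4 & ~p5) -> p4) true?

28

Initial set: {((p3 | ((p2 -> p4) -> ~(p4 & p2))) & ((p4 & ~p5) -> p4))}.
((p3 | ((p2 -> p4) -> ~(p4 & p2))) & ((p4 & ~p5) -> p4)): α-rule — add (p3 | ((p2 -> p4) -> ~(p4 & p2))), ((p4 & ~p5) -> p4).
(p3 | ((p2 -> p4) -> ~(p4 & p2))): β-rule — branch into p3  //  ((p2 -> p4) -> ~(p4 & p2)).
  branch 1 (add p3):
    ((p4 & ~p5) -> p4): β-rule — branch into ~(p4 & ~p5)  //  p4.
      branch 1.1 (add ~(p4 & ~p5)):
        ~(p4 & ~p5): β-rule — branch into ~p4  //  ~~p5.
          branch 1.1.1 (add ~p4):
            ○ open, literals {p3=1, p4=0}.
          branch 1.1.2 (add ~~p5):
            ○ open, literals {p3=1, p5=1}.
      branch 1.2 (add p4):
        ○ open, literals {p3=1, p4=1}.
  branch 2 (add ((p2 -> p4) -> ~(p4 & p2))):
    ((p4 & ~p5) -> p4): β-rule — branch into ~(p4 & ~p5)  //  p4.
      branch 2.1 (add ~(p4 & ~p5)):
        ((p2 -> p4) -> ~(p4 & p2)): β-rule — branch into ~(p2 -> p4)  //  ~(p4 & p2).
          branch 2.1.1 (add ~(p2 -> p4)):
            ~(p2 -> p4): α-rule — add p2, ~p4.
            ~(p4 & ~p5): β-rule — branch into ~p4  //  ~~p5.
              branch 2.1.1.1 (add ~p4):
                ○ open, literals {p2=1, p4=0}.
              branch 2.1.1.2 (add ~~p5):
                ○ open, literals {p2=1, p4=0, p5=1}.
          branch 2.1.2 (add ~(p4 & p2)):
            ~(p4 & ~p5): β-rule — branch into ~p4  //  ~~p5.
              branch 2.1.2.1 (add ~p4):
                ~(p4 & p2): β-rule — branch into ~p4  //  ~p2.
                  branch 2.1.2.1.1 (add ~p4):
                    ○ open, literals {p4=0}.
                  branch 2.1.2.1.2 (add ~p2):
                    ○ open, literals {p2=0, p4=0}.
              branch 2.1.2.2 (add ~~p5):
                ~(p4 & p2): β-rule — branch into ~p4  //  ~p2.
                  branch 2.1.2.2.1 (add ~p4):
                    ○ open, literals {p4=0, p5=1}.
                  branch 2.1.2.2.2 (add ~p2):
                    ○ open, literals {p2=0, p5=1}.
      branch 2.2 (add p4):
        ((p2 -> p4) -> ~(p4 & p2)): β-rule — branch into ~(p2 -> p4)  //  ~(p4 & p2).
          branch 2.2.1 (add ~(p2 -> p4)):
            ~(p2 -> p4): α-rule — add p2, ~p4.
            × closes — contains both p4 and ~p4.
          branch 2.2.2 (add ~(p4 & p2)):
            ~(p4 & p2): β-rule — branch into ~p4  //  ~p2.
              branch 2.2.2.1 (add ~p4):
                × closes — contains both p4 and ~p4.
              branch 2.2.2.2 (add ~p2):
                ○ open, literals {p2=0, p4=1}.
2 branches closed, 10 open.
Each open branch fixes some atoms; the unmentioned ones are free. Counting distinct full assignments: branch {p3=1, p4=0} (p1, p2, p5) contributes 8 new; branch {p3=1, p5=1} (p1, p2, p4) contributes 4 new; branch {p3=1, p4=1} (p1, p2, p5) contributes 4 new; branch {p2=1, p4=0} (p1, p3, p5) contributes 4 new; branch {p2=1, p4=0, p5=1} (p1, p3) contributes 0 new; branch {p4=0} (p1, p2, p3, p5) contributes 4 new; branch {p2=0, p4=0} (p1, p3, p5) contributes 0 new; branch {p4=0, p5=1} (p1, p2, p3) contributes 0 new; branch {p2=0, p5=1} (p1, p3, p4) contributes 2 new; branch {p2=0, p4=1} (p1, p3, p5) contributes 2 new. Total: 28.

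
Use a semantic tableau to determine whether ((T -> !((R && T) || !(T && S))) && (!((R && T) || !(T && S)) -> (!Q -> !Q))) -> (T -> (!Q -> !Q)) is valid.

Valid

Assume the negation and expand:
Initial set: {F (((T -> !((R && T) || !(T && S))) && (!((R && T) || !(T && S)) -> (!Q -> !Q))) -> (T -> (!Q -> !Q)))}.
F (((T -> !((R && T) || !(T && S))) && (!((R && T) || !(T && S)) -> (!Q -> !Q))) -> (T -> (!Q -> !Q))): α-rule — add T ((T -> !((R && T) || !(T && S))) && (!((R && T) || !(T && S)) -> (!Q -> !Q))), F (T -> (!Q -> !Q)).
T ((T -> !((R && T) || !(T && S))) && (!((R && T) || !(T && S)) -> (!Q -> !Q))): α-rule — add T (T -> !((R && T) || !(T && S))), T (!((R && T) || !(T && S)) -> (!Q -> !Q)).
F (T -> (!Q -> !Q)): α-rule — add T T, F (!Q -> !Q).
F (!Q -> !Q): α-rule — add T !Q, F !Q.
× closes — contains both Q and !Q.
All 1 branch closes.
Every branch closed, so the negation is unsatisfiable and the formula is valid.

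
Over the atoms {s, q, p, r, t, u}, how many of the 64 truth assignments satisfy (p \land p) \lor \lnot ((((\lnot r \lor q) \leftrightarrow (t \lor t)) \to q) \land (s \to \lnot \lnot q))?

Initial set: {((p \land p) \lor \lnot ((((\lnot r \lor q) \leftrightarrow (t \lor t)) \to q) \land (s \to \lnot \lnot q)))}.
((p \land p) \lor \lnot ((((\lnot r \lor q) \leftrightarrow (t \lor t)) \to q) \land (s \to \lnot \lnot q))): β-rule — branch into (p \land p)  //  \lnot ((((\lnot r \lor q) \leftrightarrow (t \lor t)) \to q) \land (s \to \lnot \lnot q)).
  branch 1 (add (p \land p)):
    (p \land p): α-rule — add p, p.
    ○ open, literals {p=true}.
  branch 2 (add \lnot ((((\lnot r \lor q) \leftrightarrow (t \lor t)) \to q) \land (s \to \lnot \lnot q))):
    \lnot ((((\lnot r \lor q) \leftrightarrow (t \lor t)) \to q) \land (s \to \lnot \lnot q)): β-rule — branch into \lnot (((\lnot r \lor q) \leftrightarrow (t \lor t)) \to q)  //  \lnot (s \to \lnot \lnot q).
      branch 2.1 (add \lnot (((\lnot r \lor q) \leftrightarrow (t \lor t)) \to q)):
        \lnot (((\lnot r \lor q) \leftrightarrow (t \lor t)) \to q): α-rule — add ((\lnot r \lor q) \leftrightarrow (t \lor t)), \lnot q.
        ((\lnot r \lor q) \leftrightarrow (t \lor t)): β-rule — branch into (\lnot r \lor q), (t \lor t)  //  \lnot (\lnot r \lor q), \lnot (t \lor t).
          branch 2.1.1 (add (\lnot r \lor q), (t \lor t)):
            (\lnot r \lor q): β-rule — branch into \lnot r  //  q.
              branch 2.1.1.1 (add \lnot r):
                (t \lor t): β-rule — branch into t  //  t.
                  branch 2.1.1.1.1 (add t):
                    ○ open, literals {q=false, r=false, t=true}.
                  branch 2.1.1.1.2 (add t):
                    ○ open, literals {q=false, r=false, t=true}.
              branch 2.1.1.2 (add q):
                × closes — contains both q and \lnot q.
          branch 2.1.2 (add \lnot (\lnot r \lor q), \lnot (t \lor t)):
            \lnot (\lnot r \lor q): α-rule — add \lnot \lnot r, \lnot q.
            \lnot (t \lor t): α-rule — add \lnot t, \lnot t.
            ○ open, literals {q=false, r=true, t=false}.
      branch 2.2 (add \lnot (s \to \lnot \lnot q)):
        \lnot (s \to \lnot \lnot q): α-rule — add s, \lnot \lnot \lnot q.
        \lnot \lnot \lnot q: drop double negation, giving \lnot q.
        ○ open, literals {q=false, s=true}.
1 branch closed, 5 open.
Each open branch fixes some atoms; the unmentioned ones are free. Counting distinct full assignments: branch {p=true} (s, q, r, t, u) contributes 32 new; branch {q=false, r=false, t=true} (s, p, u) contributes 4 new; branch {q=false, r=false, t=true} (s, p, u) contributes 0 new; branch {q=false, r=true, t=false} (s, p, u) contributes 4 new; branch {q=false, s=true} (p, r, t, u) contributes 4 new. Total: 44.

44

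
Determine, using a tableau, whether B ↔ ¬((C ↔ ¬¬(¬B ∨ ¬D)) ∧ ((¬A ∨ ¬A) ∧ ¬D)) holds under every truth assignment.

Not valid

Assume the negation and expand:
Initial set: {¬(B ↔ ¬((C ↔ ¬¬(¬B ∨ ¬D)) ∧ ((¬A ∨ ¬A) ∧ ¬D)))}.
¬(B ↔ ¬((C ↔ ¬¬(¬B ∨ ¬D)) ∧ ((¬A ∨ ¬A) ∧ ¬D))): β-rule — branch into B, ¬¬((C ↔ ¬¬(¬B ∨ ¬D)) ∧ ((¬A ∨ ¬A) ∧ ¬D))  //  ¬B, ¬((C ↔ ¬¬(¬B ∨ ¬D)) ∧ ((¬A ∨ ¬A) ∧ ¬D)).
  branch 1 (add B, ¬¬((C ↔ ¬¬(¬B ∨ ¬D)) ∧ ((¬A ∨ ¬A) ∧ ¬D))):
    ¬¬((C ↔ ¬¬(¬B ∨ ¬D)) ∧ ((¬A ∨ ¬A) ∧ ¬D)): α-rule — add (C ↔ ¬¬(¬B ∨ ¬D)), ((¬A ∨ ¬A) ∧ ¬D).
    ((¬A ∨ ¬A) ∧ ¬D): α-rule — add (¬A ∨ ¬A), ¬D.
    (C ↔ ¬¬(¬B ∨ ¬D)): β-rule — branch into C, ¬¬(¬B ∨ ¬D)  //  ¬C, ¬¬¬(¬B ∨ ¬D).
      branch 1.1 (add C, ¬¬(¬B ∨ ¬D)):
        ¬¬(¬B ∨ ¬D): drop double negation, giving (¬B ∨ ¬D).
        (¬A ∨ ¬A): β-rule — branch into ¬A  //  ¬A.
          branch 1.1.1 (add ¬A):
            (¬B ∨ ¬D): β-rule — branch into ¬B  //  ¬D.
              branch 1.1.1.1 (add ¬B):
                × closes — contains both B and ¬B.
              branch 1.1.1.2 (add ¬D):
                ○ open, literals {A=F, B=T, C=T, D=F}.
          branch 1.1.2 (add ¬A):
            (¬B ∨ ¬D): β-rule — branch into ¬B  //  ¬D.
              branch 1.1.2.1 (add ¬B):
                × closes — contains both B and ¬B.
              branch 1.1.2.2 (add ¬D):
                ○ open, literals {A=F, B=T, C=T, D=F}.
      branch 1.2 (add ¬C, ¬¬¬(¬B ∨ ¬D)):
        ¬¬¬(¬B ∨ ¬D): drop double negation, giving ¬(¬B ∨ ¬D).
        ¬(¬B ∨ ¬D): α-rule — add ¬¬B, ¬¬D.
        × closes — contains both D and ¬D.
  branch 2 (add ¬B, ¬((C ↔ ¬¬(¬B ∨ ¬D)) ∧ ((¬A ∨ ¬A) ∧ ¬D))):
    ¬((C ↔ ¬¬(¬B ∨ ¬D)) ∧ ((¬A ∨ ¬A) ∧ ¬D)): β-rule — branch into ¬(C ↔ ¬¬(¬B ∨ ¬D))  //  ¬((¬A ∨ ¬A) ∧ ¬D).
      branch 2.1 (add ¬(C ↔ ¬¬(¬B ∨ ¬D))):
        ¬(C ↔ ¬¬(¬B ∨ ¬D)): β-rule — branch into C, ¬¬¬(¬B ∨ ¬D)  //  ¬C, ¬¬(¬B ∨ ¬D).
          branch 2.1.1 (add C, ¬¬¬(¬B ∨ ¬D)):
            ¬¬¬(¬B ∨ ¬D): drop double negation, giving ¬(¬B ∨ ¬D).
            ¬(¬B ∨ ¬D): α-rule — add ¬¬B, ¬¬D.
            × closes — contains both B and ¬B.
          branch 2.1.2 (add ¬C, ¬¬(¬B ∨ ¬D)):
            ¬¬(¬B ∨ ¬D): drop double negation, giving (¬B ∨ ¬D).
            (¬B ∨ ¬D): β-rule — branch into ¬B  //  ¬D.
              branch 2.1.2.1 (add ¬B):
                ○ open, literals {B=F, C=F}.
              branch 2.1.2.2 (add ¬D):
                ○ open, literals {B=F, C=F, D=F}.
      branch 2.2 (add ¬((¬A ∨ ¬A) ∧ ¬D)):
        ¬((¬A ∨ ¬A) ∧ ¬D): β-rule — branch into ¬(¬A ∨ ¬A)  //  ¬¬D.
          branch 2.2.1 (add ¬(¬A ∨ ¬A)):
            ¬(¬A ∨ ¬A): α-rule — add ¬¬A, ¬¬A.
            ○ open, literals {A=T, B=F}.
          branch 2.2.2 (add ¬¬D):
            ○ open, literals {B=F, D=T}.
4 branches closed, 6 open.
An open branch gives a countermodel: A=F, B=T, C=T, D=F (unmentioned atoms arbitrary); under it the original formula is false.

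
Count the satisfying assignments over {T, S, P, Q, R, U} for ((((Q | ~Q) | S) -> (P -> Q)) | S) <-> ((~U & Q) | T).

40

Initial set: {T (((((Q | ~Q) | S) -> (P -> Q)) | S) <-> ((~U & Q) | T))}.
T (((((Q | ~Q) | S) -> (P -> Q)) | S) <-> ((~U & Q) | T)): β-rule — branch into T ((((Q | ~Q) | S) -> (P -> Q)) | S), T ((~U & Q) | T)  //  F ((((Q | ~Q) | S) -> (P -> Q)) | S), F ((~U & Q) | T).
  branch 1 (add T ((((Q | ~Q) | S) -> (P -> Q)) | S), T ((~U & Q) | T)):
    T ((((Q | ~Q) | S) -> (P -> Q)) | S): β-rule — branch into T (((Q | ~Q) | S) -> (P -> Q))  //  T S.
      branch 1.1 (add T (((Q | ~Q) | S) -> (P -> Q))):
        T ((~U & Q) | T): β-rule — branch into T (~U & Q)  //  T T.
          branch 1.1.1 (add T (~U & Q)):
            T (~U & Q): α-rule — add T ~U, T Q.
            T (((Q | ~Q) | S) -> (P -> Q)): β-rule — branch into F ((Q | ~Q) | S)  //  T (P -> Q).
              branch 1.1.1.1 (add F ((Q | ~Q) | S)):
                F ((Q | ~Q) | S): α-rule — add F (Q | ~Q), F S.
                F (Q | ~Q): α-rule — add F Q, F ~Q.
                × closes — contains both Q and ~Q.
              branch 1.1.1.2 (add T (P -> Q)):
                T (P -> Q): β-rule — branch into F P  //  T Q.
                  branch 1.1.1.2.1 (add F P):
                    ○ open, literals {P=false, Q=true, U=false}.
                  branch 1.1.1.2.2 (add T Q):
                    ○ open, literals {Q=true, U=false}.
          branch 1.1.2 (add T T):
            T (((Q | ~Q) | S) -> (P -> Q)): β-rule — branch into F ((Q | ~Q) | S)  //  T (P -> Q).
              branch 1.1.2.1 (add F ((Q | ~Q) | S)):
                F ((Q | ~Q) | S): α-rule — add F (Q | ~Q), F S.
                F (Q | ~Q): α-rule — add F Q, F ~Q.
                × closes — contains both Q and ~Q.
              branch 1.1.2.2 (add T (P -> Q)):
                T (P -> Q): β-rule — branch into F P  //  T Q.
                  branch 1.1.2.2.1 (add F P):
                    ○ open, literals {P=false, T=true}.
                  branch 1.1.2.2.2 (add T Q):
                    ○ open, literals {Q=true, T=true}.
      branch 1.2 (add T S):
        T ((~U & Q) | T): β-rule — branch into T (~U & Q)  //  T T.
          branch 1.2.1 (add T (~U & Q)):
            T (~U & Q): α-rule — add T ~U, T Q.
            ○ open, literals {Q=true, S=true, U=false}.
          branch 1.2.2 (add T T):
            ○ open, literals {S=true, T=true}.
  branch 2 (add F ((((Q | ~Q) | S) -> (P -> Q)) | S), F ((~U & Q) | T)):
    F ((((Q | ~Q) | S) -> (P -> Q)) | S): α-rule — add F (((Q | ~Q) | S) -> (P -> Q)), F S.
    F ((~U & Q) | T): α-rule — add F (~U & Q), F T.
    F (((Q | ~Q) | S) -> (P -> Q)): α-rule — add T ((Q | ~Q) | S), F (P -> Q).
    F (P -> Q): α-rule — add T P, F Q.
    F (~U & Q): β-rule — branch into F ~U  //  F Q.
      branch 2.1 (add F ~U):
        T ((Q | ~Q) | S): β-rule — branch into T (Q | ~Q)  //  T S.
          branch 2.1.1 (add T (Q | ~Q)):
            T (Q | ~Q): β-rule — branch into T Q  //  T ~Q.
              branch 2.1.1.1 (add T Q):
                × closes — contains both Q and ~Q.
              branch 2.1.1.2 (add T ~Q):
                ○ open, literals {P=true, Q=false, S=false, T=false, U=true}.
          branch 2.1.2 (add T S):
            × closes — contains both S and ~S.
      branch 2.2 (add F Q):
        T ((Q | ~Q) | S): β-rule — branch into T (Q | ~Q)  //  T S.
          branch 2.2.1 (add T (Q | ~Q)):
            T (Q | ~Q): β-rule — branch into T Q  //  T ~Q.
              branch 2.2.1.1 (add T Q):
                × closes — contains both Q and ~Q.
              branch 2.2.1.2 (add T ~Q):
                ○ open, literals {P=true, Q=false, S=false, T=false}.
          branch 2.2.2 (add T S):
            × closes — contains both S and ~S.
6 branches closed, 8 open.
Each open branch fixes some atoms; the unmentioned ones are free. Counting distinct full assignments: branch {P=false, Q=true, U=false} (T, S, R) contributes 8 new; branch {Q=true, U=false} (T, S, P, R) contributes 8 new; branch {P=false, T=true} (S, Q, R, U) contributes 12 new; branch {Q=true, T=true} (S, P, R, U) contributes 4 new; branch {Q=true, S=true, U=false} (T, P, R) contributes 0 new; branch {S=true, T=true} (P, Q, R, U) contributes 4 new; branch {P=true, Q=false, S=false, T=false, U=true} (R) contributes 2 new; branch {P=true, Q=false, S=false, T=false} (R, U) contributes 2 new. Total: 40.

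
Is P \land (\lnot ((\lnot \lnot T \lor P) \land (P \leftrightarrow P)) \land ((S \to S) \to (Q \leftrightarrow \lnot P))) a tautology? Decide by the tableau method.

Not valid

Assume the negation and expand:
Initial set: {\lnot (P \land (\lnot ((\lnot \lnot T \lor P) \land (P \leftrightarrow P)) \land ((S \to S) \to (Q \leftrightarrow \lnot P))))}.
\lnot (P \land (\lnot ((\lnot \lnot T \lor P) \land (P \leftrightarrow P)) \land ((S \to S) \to (Q \leftrightarrow \lnot P)))): β-rule — branch into \lnot P  //  \lnot (\lnot ((\lnot \lnot T \lor P) \land (P \leftrightarrow P)) \land ((S \to S) \to (Q \leftrightarrow \lnot P))).
  branch 1 (add \lnot P):
    ○ open, literals {P=false}.
  branch 2 (add \lnot (\lnot ((\lnot \lnot T \lor P) \land (P \leftrightarrow P)) \land ((S \to S) \to (Q \leftrightarrow \lnot P)))):
    \lnot (\lnot ((\lnot \lnot T \lor P) \land (P \leftrightarrow P)) \land ((S \to S) \to (Q \leftrightarrow \lnot P))): β-rule — branch into \lnot \lnot ((\lnot \lnot T \lor P) \land (P \leftrightarrow P))  //  \lnot ((S \to S) \to (Q \leftrightarrow \lnot P)).
      branch 2.1 (add \lnot \lnot ((\lnot \lnot T \lor P) \land (P \leftrightarrow P))):
        \lnot \lnot ((\lnot \lnot T \lor P) \land (P \leftrightarrow P)): α-rule — add (\lnot \lnot T \lor P), (P \leftrightarrow P).
        (\lnot \lnot T \lor P): β-rule — branch into \lnot \lnot T  //  P.
          branch 2.1.1 (add \lnot \lnot T):
            \lnot \lnot T: drop double negation, giving T.
            (P \leftrightarrow P): β-rule — branch into P, P  //  \lnot P, \lnot P.
              branch 2.1.1.1 (add P, P):
                ○ open, literals {P=true, T=true}.
              branch 2.1.1.2 (add \lnot P, \lnot P):
                ○ open, literals {P=false, T=true}.
          branch 2.1.2 (add P):
            (P \leftrightarrow P): β-rule — branch into P, P  //  \lnot P, \lnot P.
              branch 2.1.2.1 (add P, P):
                ○ open, literals {P=true}.
              branch 2.1.2.2 (add \lnot P, \lnot P):
                × closes — contains both P and \lnot P.
      branch 2.2 (add \lnot ((S \to S) \to (Q \leftrightarrow \lnot P))):
        \lnot ((S \to S) \to (Q \leftrightarrow \lnot P)): α-rule — add (S \to S), \lnot (Q \leftrightarrow \lnot P).
        (S \to S): β-rule — branch into \lnot S  //  S.
          branch 2.2.1 (add \lnot S):
            \lnot (Q \leftrightarrow \lnot P): β-rule — branch into Q, \lnot \lnot P  //  \lnot Q, \lnot P.
              branch 2.2.1.1 (add Q, \lnot \lnot P):
                ○ open, literals {P=true, Q=true, S=false}.
              branch 2.2.1.2 (add \lnot Q, \lnot P):
                ○ open, literals {P=false, Q=false, S=false}.
          branch 2.2.2 (add S):
            \lnot (Q \leftrightarrow \lnot P): β-rule — branch into Q, \lnot \lnot P  //  \lnot Q, \lnot P.
              branch 2.2.2.1 (add Q, \lnot \lnot P):
                ○ open, literals {P=true, Q=true, S=true}.
              branch 2.2.2.2 (add \lnot Q, \lnot P):
                ○ open, literals {P=false, Q=false, S=true}.
1 branch closed, 8 open.
An open branch gives a countermodel: P=false (unmentioned atoms arbitrary); under it the original formula is false.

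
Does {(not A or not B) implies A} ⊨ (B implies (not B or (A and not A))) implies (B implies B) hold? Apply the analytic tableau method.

Yes

Initial set: {((not A or not B) implies A); not ((B implies (not B or (A and not A))) implies (B implies B))}.
not ((B implies (not B or (A and not A))) implies (B implies B)): α-rule — add (B implies (not B or (A and not A))), not (B implies B).
not (B implies B): α-rule — add B, not B.
× closes — contains both B and not B.
All 1 branch closes.
Every branch closed, so the premises entail the conclusion.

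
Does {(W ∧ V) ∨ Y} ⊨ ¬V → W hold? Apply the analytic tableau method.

Initial set: {((W ∧ V) ∨ Y); ¬(¬V → W)}.
¬(¬V → W): α-rule — add ¬V, ¬W.
((W ∧ V) ∨ Y): β-rule — branch into (W ∧ V)  //  Y.
  branch 1 (add (W ∧ V)):
    (W ∧ V): α-rule — add W, V.
    × closes — contains both W and ¬W.
  branch 2 (add Y):
    ○ open, literals {V=false, W=false, Y=true}.
1 branch closed, 1 open.
An open branch gives a countermodel: V=false, W=false, Y=true (unmentioned atoms arbitrary); the premises hold there but the conclusion fails.

No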